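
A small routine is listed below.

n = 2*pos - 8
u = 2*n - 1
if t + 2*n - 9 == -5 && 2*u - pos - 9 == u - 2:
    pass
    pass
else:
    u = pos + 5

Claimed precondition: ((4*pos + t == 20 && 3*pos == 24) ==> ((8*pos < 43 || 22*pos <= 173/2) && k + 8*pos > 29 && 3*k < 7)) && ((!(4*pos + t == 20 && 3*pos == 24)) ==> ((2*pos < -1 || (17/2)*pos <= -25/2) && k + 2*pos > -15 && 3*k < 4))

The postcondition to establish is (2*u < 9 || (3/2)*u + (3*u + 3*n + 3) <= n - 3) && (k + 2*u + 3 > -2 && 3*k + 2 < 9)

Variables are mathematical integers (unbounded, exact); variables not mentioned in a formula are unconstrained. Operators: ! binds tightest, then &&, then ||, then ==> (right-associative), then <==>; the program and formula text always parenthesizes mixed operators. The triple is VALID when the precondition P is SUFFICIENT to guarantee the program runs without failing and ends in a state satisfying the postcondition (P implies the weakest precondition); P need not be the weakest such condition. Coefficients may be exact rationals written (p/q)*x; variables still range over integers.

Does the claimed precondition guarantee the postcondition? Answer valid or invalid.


Working backward. After the program, the postcondition (2*u < 9 || (3/2)*u + (3*u + 3*n + 3) <= n - 3) && (k + 2*u + 3 > -2 && 3*k + 2 < 9) must hold; in canonical form it is (2*u < 9 || 2*n + (9/2)*u <= -6) && k + 2*u > -5 && 3*k < 7.
Then branch requires (2*u < 9 || 2*n + (9/2)*u <= -6) && k + 2*u > -5 && 3*k < 7; else branch requires (2*pos < -1 || 2*n + (9/2)*pos <= -57/2) && k + 2*pos > -15 && 3*k < 7.
Before the if: ((2*n + t == 4 && u == pos + 7) ==> ((2*u < 9 || 2*n + (9/2)*u <= -6) && k + 2*u > -5 && 3*k < 7)) && ((!(2*n + t == 4 && u == pos + 7)) ==> ((2*pos < -1 || 2*n + (9/2)*pos <= -57/2) && k + 2*pos > -15 && 3*k < 7))
Before u := 2*n - 1: ((2*n + t == 4 && 2*n == pos + 8) ==> ((4*n < 11 || 11*n <= -3/2) && k + 4*n > -3 && 3*k < 7)) && ((!(2*n + t == 4 && 2*n == pos + 8)) ==> ((2*pos < -1 || 2*n + (9/2)*pos <= -57/2) && k + 2*pos > -15 && 3*k < 7))
Before n := 2*pos - 8: ((4*pos + t == 20 && 3*pos == 24) ==> ((8*pos < 43 || 22*pos <= 173/2) && k + 8*pos > 29 && 3*k < 7)) && ((!(4*pos + t == 20 && 3*pos == 24)) ==> ((2*pos < -1 || (17/2)*pos <= -25/2) && k + 2*pos > -15 && 3*k < 7))
The weakest precondition is ((4*pos + t == 20 && 3*pos == 24) ==> ((8*pos < 43 || 22*pos <= 173/2) && k + 8*pos > 29 && 3*k < 7)) && ((!(4*pos + t == 20 && 3*pos == 24)) ==> ((2*pos < -1 || (17/2)*pos <= -25/2) && k + 2*pos > -15 && 3*k < 7)).
Check whether ((4*pos + t == 20 && 3*pos == 24) ==> ((8*pos < 43 || 22*pos <= 173/2) && k + 8*pos > 29 && 3*k < 7)) && ((!(4*pos + t == 20 && 3*pos == 24)) ==> ((2*pos < -1 || (17/2)*pos <= -25/2) && k + 2*pos > -15 && 3*k < 4)) implies it.
Every state satisfying the precondition satisfies the weakest precondition: the implication holds.
Answer: valid


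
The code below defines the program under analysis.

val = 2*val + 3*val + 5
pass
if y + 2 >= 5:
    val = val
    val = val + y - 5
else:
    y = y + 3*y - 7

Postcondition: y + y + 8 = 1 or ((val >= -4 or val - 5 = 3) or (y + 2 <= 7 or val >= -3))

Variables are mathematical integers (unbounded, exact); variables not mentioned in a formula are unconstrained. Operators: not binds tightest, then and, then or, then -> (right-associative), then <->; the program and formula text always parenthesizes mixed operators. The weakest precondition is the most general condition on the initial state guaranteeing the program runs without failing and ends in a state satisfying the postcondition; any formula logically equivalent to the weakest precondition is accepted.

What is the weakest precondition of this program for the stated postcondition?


Working backward. After the program, the postcondition y + y + 8 = 1 or ((val >= -4 or val - 5 = 3) or (y + 2 <= 7 or val >= -3)) must hold; in canonical form it is 2*y = -7 or val >= -4 or val = 8 or y <= 5 or val >= -3.
Then branch requires 2*y = -7 or val + y >= 1 or val + y = 13 or y <= 5 or val + y >= 2; else branch requires 8*y = 7 or val >= -4 or val = 8 or 4*y <= 12 or val >= -3.
Before the if: (y >= 3 -> (2*y = -7 or val + y >= 1 or val + y = 13 or y <= 5 or val + y >= 2)) and ((not (y >= 3)) -> (8*y = 7 or val >= -4 or val = 8 or 4*y <= 12 or val >= -3))
Before skip: (y >= 3 -> (2*y = -7 or val + y >= 1 or val + y = 13 or y <= 5 or val + y >= 2)) and ((not (y >= 3)) -> (8*y = 7 or val >= -4 or val = 8 or 4*y <= 12 or val >= -3))
Before val := 2*val + 3*val + 5: (y >= 3 -> (2*y = -7 or 5*val + y >= -4 or 5*val + y = 8 or y <= 5 or 5*val + y >= -3)) and ((not (y >= 3)) -> (8*y = 7 or 5*val >= -9 or 5*val = 3 or 4*y <= 12 or 5*val >= -8))
Answer: WP = (y >= 3 -> (2*y = -7 or 5*val + y >= -4 or 5*val + y = 8 or y <= 5 or 5*val + y >= -3)) and ((not (y >= 3)) -> (8*y = 7 or 5*val >= -9 or 5*val = 3 or 4*y <= 12 or 5*val >= -8))


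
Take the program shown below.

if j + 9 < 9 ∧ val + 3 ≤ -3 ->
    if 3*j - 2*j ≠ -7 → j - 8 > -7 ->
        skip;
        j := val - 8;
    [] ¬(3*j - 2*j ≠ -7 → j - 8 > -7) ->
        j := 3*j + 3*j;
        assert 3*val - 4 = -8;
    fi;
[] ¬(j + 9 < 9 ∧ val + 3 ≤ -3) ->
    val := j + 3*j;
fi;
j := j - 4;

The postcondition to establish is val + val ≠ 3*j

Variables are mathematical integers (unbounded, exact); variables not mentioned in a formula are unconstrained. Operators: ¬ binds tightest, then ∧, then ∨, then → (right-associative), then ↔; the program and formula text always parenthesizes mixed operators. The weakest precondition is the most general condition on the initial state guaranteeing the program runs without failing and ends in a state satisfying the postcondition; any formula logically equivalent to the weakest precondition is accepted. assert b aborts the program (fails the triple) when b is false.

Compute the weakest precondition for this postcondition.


Working backward. After the program, the postcondition val + val ≠ 3*j must hold; in canonical form it is 2*val ≠ 3*j.
Before j := j - 4: 2*val ≠ 3*j - 12
Then branch requires ((j ≠ -7 → j > 1) → val ≠ 36) ∧ ((¬(j ≠ -7 → j > 1)) → (3*val = -4 ∧ 2*val ≠ 18*j - 12)); else branch requires 5*j ≠ -12.
Before the if: ((j < 0 ∧ val ≤ -6) → (((j ≠ -7 → j > 1) → val ≠ 36) ∧ ((¬(j ≠ -7 → j > 1)) → (3*val = -4 ∧ 2*val ≠ 18*j - 12)))) ∧ ((¬(j < 0 ∧ val ≤ -6)) → 5*j ≠ -12)
Answer: WP = ((j < 0 ∧ val ≤ -6) → (((j ≠ -7 → j > 1) → val ≠ 36) ∧ ((¬(j ≠ -7 → j > 1)) → (3*val = -4 ∧ 2*val ≠ 18*j - 12)))) ∧ ((¬(j < 0 ∧ val ≤ -6)) → 5*j ≠ -12)


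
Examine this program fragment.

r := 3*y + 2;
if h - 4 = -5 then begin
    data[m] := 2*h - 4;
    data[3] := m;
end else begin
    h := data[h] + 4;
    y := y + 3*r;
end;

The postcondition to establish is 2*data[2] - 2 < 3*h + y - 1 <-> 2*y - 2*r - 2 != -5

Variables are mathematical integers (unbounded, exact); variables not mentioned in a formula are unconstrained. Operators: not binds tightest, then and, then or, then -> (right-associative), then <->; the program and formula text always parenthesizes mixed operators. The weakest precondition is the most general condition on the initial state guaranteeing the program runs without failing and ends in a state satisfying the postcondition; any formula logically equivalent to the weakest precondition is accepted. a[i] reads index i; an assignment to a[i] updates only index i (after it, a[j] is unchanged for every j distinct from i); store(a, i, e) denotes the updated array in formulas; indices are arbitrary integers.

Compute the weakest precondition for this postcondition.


Working backward. After the program, the postcondition 2*data[2] - 2 < 3*h + y - 1 <-> 2*y - 2*r - 2 != -5 must hold; in canonical form it is 2*data[2] < 3*h + y + 1 <-> 2*y != 2*r - 3.
Then branch requires 2*store(data, m, 2*h - 4)[2] < 3*h + y + 1 <-> 2*y != 2*r - 3; else branch requires 2*data[2] < 3*data[h] + 3*r + y + 13 <-> 4*r + 2*y != -3.
Before the if: (h = -1 -> (2*store(data, m, 2*h - 4)[2] < 3*h + y + 1 <-> 2*y != 2*r - 3)) and ((not (h = -1)) -> (2*data[2] < 3*data[h] + 3*r + y + 13 <-> 4*r + 2*y != -3))
Before r := 3*y + 2: (h = -1 -> (2*store(data, m, 2*h - 4)[2] < 3*h + y + 1 <-> 4*y != -1)) and ((not (h = -1)) -> (2*data[2] < 3*data[h] + 10*y + 19 <-> 14*y != -11))
Answer: WP = (h = -1 -> (2*store(data, m, 2*h - 4)[2] < 3*h + y + 1 <-> 4*y != -1)) and ((not (h = -1)) -> (2*data[2] < 3*data[h] + 10*y + 19 <-> 14*y != -11))


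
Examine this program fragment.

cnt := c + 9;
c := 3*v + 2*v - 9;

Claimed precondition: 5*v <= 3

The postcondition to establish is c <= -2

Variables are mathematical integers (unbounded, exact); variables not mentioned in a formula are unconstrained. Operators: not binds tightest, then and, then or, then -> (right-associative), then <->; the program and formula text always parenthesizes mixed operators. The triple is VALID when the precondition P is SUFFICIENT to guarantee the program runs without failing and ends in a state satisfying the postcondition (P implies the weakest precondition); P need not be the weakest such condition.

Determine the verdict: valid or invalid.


Working backward. After the program, c <= -2 must hold.
Before c := 3*v + 2*v - 9: 5*v <= 7
Before cnt := c + 9: 5*v <= 7
The weakest precondition is 5*v <= 7.
Check whether 5*v <= 3 implies it.
Every state satisfying the precondition satisfies the weakest precondition: the implication holds.
Answer: valid


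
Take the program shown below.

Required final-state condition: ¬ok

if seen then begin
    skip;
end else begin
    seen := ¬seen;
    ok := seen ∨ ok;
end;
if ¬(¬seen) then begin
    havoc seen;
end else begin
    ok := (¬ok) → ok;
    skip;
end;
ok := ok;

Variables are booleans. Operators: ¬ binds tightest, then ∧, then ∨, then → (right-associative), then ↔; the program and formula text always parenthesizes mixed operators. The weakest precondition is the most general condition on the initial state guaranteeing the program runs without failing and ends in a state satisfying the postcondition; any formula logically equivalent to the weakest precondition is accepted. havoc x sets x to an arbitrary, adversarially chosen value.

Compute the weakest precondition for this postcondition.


Working backward. After the program, ¬ok must hold.
Before ok := ok: ¬ok
Then branch requires ¬ok; else branch requires ¬((¬ok) → ok).
Before the if: (seen → (¬ok)) ∧ ((¬seen) → (¬((¬ok) → ok)))
Then branch requires (seen → (¬ok)) ∧ ((¬seen) → (¬((¬ok) → ok))); else branch requires ((¬seen) → (¬((¬seen) ∨ ok))) ∧ (seen → (¬((¬((¬seen) ∨ ok)) → ((¬seen) ∨ ok)))).
Before the if: (seen → ((seen → (¬ok)) ∧ ((¬seen) → (¬((¬ok) → ok))))) ∧ ((¬seen) → (((¬seen) → (¬((¬seen) ∨ ok))) ∧ (seen → (¬((¬((¬seen) ∨ ok)) → ((¬seen) ∨ ok))))))
Answer: WP = (seen → ((seen → (¬ok)) ∧ ((¬seen) → (¬((¬ok) → ok))))) ∧ ((¬seen) → (((¬seen) → (¬((¬seen) ∨ ok))) ∧ (seen → (¬((¬((¬seen) ∨ ok)) → ((¬seen) ∨ ok))))))


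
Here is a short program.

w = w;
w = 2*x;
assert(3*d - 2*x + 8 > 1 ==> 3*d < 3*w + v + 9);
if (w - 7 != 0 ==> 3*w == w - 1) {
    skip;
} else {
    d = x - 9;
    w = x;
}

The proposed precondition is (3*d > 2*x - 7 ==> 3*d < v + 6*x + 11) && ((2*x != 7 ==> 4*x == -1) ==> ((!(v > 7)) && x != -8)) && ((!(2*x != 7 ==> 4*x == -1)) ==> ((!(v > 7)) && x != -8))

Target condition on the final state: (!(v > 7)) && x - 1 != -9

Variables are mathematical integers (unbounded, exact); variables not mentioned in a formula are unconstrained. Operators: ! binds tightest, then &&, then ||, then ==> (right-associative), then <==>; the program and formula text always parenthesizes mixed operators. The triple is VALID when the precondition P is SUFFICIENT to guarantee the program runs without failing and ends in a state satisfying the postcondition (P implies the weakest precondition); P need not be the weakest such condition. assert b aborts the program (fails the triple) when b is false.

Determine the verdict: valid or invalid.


Working backward. After the program, the postcondition (!(v > 7)) && x - 1 != -9 must hold; in canonical form it is (!(v > 7)) && x != -8.
Then branch requires (!(v > 7)) && x != -8; else branch requires (!(v > 7)) && x != -8.
Before the if: ((w != 7 ==> 2*w == -1) ==> ((!(v > 7)) && x != -8)) && ((!(w != 7 ==> 2*w == -1)) ==> ((!(v > 7)) && x != -8))
Before assert 3*d - 2*x + 8 > 1 ==> 3*d < 3*w + v + 9: (3*d > 2*x - 7 ==> 3*d < v + 3*w + 9) && ((w != 7 ==> 2*w == -1) ==> ((!(v > 7)) && x != -8)) && ((!(w != 7 ==> 2*w == -1)) ==> ((!(v > 7)) && x != -8))
Before w := 2*x: (3*d > 2*x - 7 ==> 3*d < v + 6*x + 9) && ((2*x != 7 ==> 4*x == -1) ==> ((!(v > 7)) && x != -8)) && ((!(2*x != 7 ==> 4*x == -1)) ==> ((!(v > 7)) && x != -8))
Before w := w: (3*d > 2*x - 7 ==> 3*d < v + 6*x + 9) && ((2*x != 7 ==> 4*x == -1) ==> ((!(v > 7)) && x != -8)) && ((!(2*x != 7 ==> 4*x == -1)) ==> ((!(v > 7)) && x != -8))
The weakest precondition is (3*d > 2*x - 7 ==> 3*d < v + 6*x + 9) && ((2*x != 7 ==> 4*x == -1) ==> ((!(v > 7)) && x != -8)) && ((!(2*x != 7 ==> 4*x == -1)) ==> ((!(v > 7)) && x != -8)).
Check whether (3*d > 2*x - 7 ==> 3*d < v + 6*x + 11) && ((2*x != 7 ==> 4*x == -1) ==> ((!(v > 7)) && x != -8)) && ((!(2*x != 7 ==> 4*x == -1)) ==> ((!(v > 7)) && x != -8)) implies it.
Countermodel: at the initial state d = -4, v = 2, x = -4, the precondition holds but the weakest precondition fails.
Answer: invalid


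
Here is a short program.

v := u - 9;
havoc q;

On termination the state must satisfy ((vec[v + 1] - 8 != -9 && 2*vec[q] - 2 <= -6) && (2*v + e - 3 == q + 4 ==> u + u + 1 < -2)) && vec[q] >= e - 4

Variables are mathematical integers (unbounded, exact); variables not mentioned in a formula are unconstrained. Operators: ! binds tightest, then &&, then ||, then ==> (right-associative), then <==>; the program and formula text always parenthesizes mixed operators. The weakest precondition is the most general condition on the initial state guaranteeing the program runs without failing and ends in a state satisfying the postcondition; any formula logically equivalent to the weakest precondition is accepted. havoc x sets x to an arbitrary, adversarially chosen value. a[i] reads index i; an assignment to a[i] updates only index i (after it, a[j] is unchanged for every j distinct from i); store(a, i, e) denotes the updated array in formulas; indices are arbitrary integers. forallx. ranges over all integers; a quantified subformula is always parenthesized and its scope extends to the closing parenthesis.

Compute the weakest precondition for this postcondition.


Working backward. After the program, the postcondition ((vec[v + 1] - 8 != -9 && 2*vec[q] - 2 <= -6) && (2*v + e - 3 == q + 4 ==> u + u + 1 < -2)) && vec[q] >= e - 4 must hold; in canonical form it is vec[v + 1] != -1 && 2*vec[q] <= -4 && (e + 2*v == q + 7 ==> 2*u < -3) && vec[q] >= e - 4.
Before havoc q: forall q_1. (vec[v + 1] != -1 && 2*vec[q_1] <= -4 && (e + 2*v == q_1 + 7 ==> 2*u < -3) && vec[q_1] >= e - 4)
Before v := u - 9: forall q_1. (vec[u - 8] != -1 && 2*vec[q_1] <= -4 && (e + 2*u == q_1 + 25 ==> 2*u < -3) && vec[q_1] >= e - 4)
Answer: WP = forall q_1. (vec[u - 8] != -1 && 2*vec[q_1] <= -4 && (e + 2*u == q_1 + 25 ==> 2*u < -3) && vec[q_1] >= e - 4)


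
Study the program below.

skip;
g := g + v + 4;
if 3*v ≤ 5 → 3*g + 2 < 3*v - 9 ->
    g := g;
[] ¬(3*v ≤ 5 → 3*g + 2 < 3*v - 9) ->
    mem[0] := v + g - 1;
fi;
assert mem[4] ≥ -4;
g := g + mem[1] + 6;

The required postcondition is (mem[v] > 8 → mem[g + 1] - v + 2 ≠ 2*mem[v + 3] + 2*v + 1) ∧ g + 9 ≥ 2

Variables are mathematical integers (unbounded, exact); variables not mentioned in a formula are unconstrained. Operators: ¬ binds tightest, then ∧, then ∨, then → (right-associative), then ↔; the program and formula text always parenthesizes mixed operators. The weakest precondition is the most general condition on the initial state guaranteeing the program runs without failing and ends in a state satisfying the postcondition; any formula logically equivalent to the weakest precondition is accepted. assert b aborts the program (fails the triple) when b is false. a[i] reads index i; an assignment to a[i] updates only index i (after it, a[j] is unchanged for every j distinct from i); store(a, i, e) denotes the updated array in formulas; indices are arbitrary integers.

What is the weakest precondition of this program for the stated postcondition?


Working backward. After the program, the postcondition (mem[v] > 8 → mem[g + 1] - v + 2 ≠ 2*mem[v + 3] + 2*v + 1) ∧ g + 9 ≥ 2 must hold; in canonical form it is (mem[v] > 8 → mem[g + 1] ≠ 2*mem[v + 3] + 3*v - 1) ∧ g ≥ -7.
Before g := g + mem[1] + 6: (mem[v] > 8 → mem[mem[1] + g + 7] ≠ 2*mem[v + 3] + 3*v - 1) ∧ mem[1] + g ≥ -13
Before assert mem[4] ≥ -4: mem[4] ≥ -4 ∧ (mem[v] > 8 → mem[mem[1] + g + 7] ≠ 2*mem[v + 3] + 3*v - 1) ∧ mem[1] + g ≥ -13
Then branch requires mem[4] ≥ -4 ∧ (mem[v] > 8 → mem[mem[1] + g + 7] ≠ 2*mem[v + 3] + 3*v - 1) ∧ mem[1] + g ≥ -13; else branch requires mem[4] ≥ -4 ∧ (store(mem, 0, g + v - 1)[v] > 8 → store(mem, 0, g + v - 1)[mem[1] + g + 7] ≠ 2*store(mem, 0, g + v - 1)[v + 3] + 3*v - 1) ∧ mem[1] + g ≥ -13.
Before the if: ((3*v ≤ 5 → 3*g < 3*v - 11) → (mem[4] ≥ -4 ∧ (mem[v] > 8 → mem[mem[1] + g + 7] ≠ 2*mem[v + 3] + 3*v - 1) ∧ mem[1] + g ≥ -13)) ∧ ((¬(3*v ≤ 5 → 3*g < 3*v - 11)) → (mem[4] ≥ -4 ∧ (store(mem, 0, g + v - 1)[v] > 8 → store(mem, 0, g + v - 1)[mem[1] + g + 7] ≠ 2*store(mem, 0, g + v - 1)[v + 3] + 3*v - 1) ∧ mem[1] + g ≥ -13))
Before g := g + v + 4: ((3*v ≤ 5 → 3*g < -23) → (mem[4] ≥ -4 ∧ (mem[v] > 8 → mem[mem[1] + g + v + 11] ≠ 2*mem[v + 3] + 3*v - 1) ∧ mem[1] + g + v ≥ -17)) ∧ ((¬(3*v ≤ 5 → 3*g < -23)) → (mem[4] ≥ -4 ∧ (store(mem, 0, g + 2*v + 3)[v] > 8 → store(mem, 0, g + 2*v + 3)[mem[1] + g + v + 11] ≠ 2*store(mem, 0, g + 2*v + 3)[v + 3] + 3*v - 1) ∧ mem[1] + g + v ≥ -17))
Before skip: ((3*v ≤ 5 → 3*g < -23) → (mem[4] ≥ -4 ∧ (mem[v] > 8 → mem[mem[1] + g + v + 11] ≠ 2*mem[v + 3] + 3*v - 1) ∧ mem[1] + g + v ≥ -17)) ∧ ((¬(3*v ≤ 5 → 3*g < -23)) → (mem[4] ≥ -4 ∧ (store(mem, 0, g + 2*v + 3)[v] > 8 → store(mem, 0, g + 2*v + 3)[mem[1] + g + v + 11] ≠ 2*store(mem, 0, g + 2*v + 3)[v + 3] + 3*v - 1) ∧ mem[1] + g + v ≥ -17))
Answer: WP = ((3*v ≤ 5 → 3*g < -23) → (mem[4] ≥ -4 ∧ (mem[v] > 8 → mem[mem[1] + g + v + 11] ≠ 2*mem[v + 3] + 3*v - 1) ∧ mem[1] + g + v ≥ -17)) ∧ ((¬(3*v ≤ 5 → 3*g < -23)) → (mem[4] ≥ -4 ∧ (store(mem, 0, g + 2*v + 3)[v] > 8 → store(mem, 0, g + 2*v + 3)[mem[1] + g + v + 11] ≠ 2*store(mem, 0, g + 2*v + 3)[v + 3] + 3*v - 1) ∧ mem[1] + g + v ≥ -17))


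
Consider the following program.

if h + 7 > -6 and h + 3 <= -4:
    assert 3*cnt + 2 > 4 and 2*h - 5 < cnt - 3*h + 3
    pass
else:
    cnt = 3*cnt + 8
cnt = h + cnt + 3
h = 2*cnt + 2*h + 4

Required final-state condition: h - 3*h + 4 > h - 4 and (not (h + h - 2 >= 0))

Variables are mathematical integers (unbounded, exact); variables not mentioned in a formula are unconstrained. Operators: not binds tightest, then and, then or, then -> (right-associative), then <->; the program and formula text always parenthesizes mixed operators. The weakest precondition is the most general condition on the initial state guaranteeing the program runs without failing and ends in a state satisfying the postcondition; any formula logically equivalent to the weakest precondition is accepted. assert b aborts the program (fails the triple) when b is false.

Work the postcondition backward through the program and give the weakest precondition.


Working backward. After the program, the postcondition h - 3*h + 4 > h - 4 and (not (h + h - 2 >= 0)) must hold; in canonical form it is 3*h < 8 and (not (2*h >= 2)).
Before h := 2*cnt + 2*h + 4: 6*cnt + 6*h < -4 and (not (4*cnt + 4*h >= -6))
Before cnt := h + cnt + 3: 6*cnt + 12*h < -22 and (not (4*cnt + 8*h >= -18))
Then branch requires 3*cnt > 2 and 5*h < cnt + 8 and 6*cnt + 12*h < -22 and (not (4*cnt + 8*h >= -18)); else branch requires 18*cnt + 12*h < -70 and (not (12*cnt + 8*h >= -50)).
Before the if: ((h > -13 and h <= -7) -> (3*cnt > 2 and 5*h < cnt + 8 and 6*cnt + 12*h < -22 and (not (4*cnt + 8*h >= -18)))) and ((not (h > -13 and h <= -7)) -> (18*cnt + 12*h < -70 and (not (12*cnt + 8*h >= -50))))
Answer: WP = ((h > -13 and h <= -7) -> (3*cnt > 2 and 5*h < cnt + 8 and 6*cnt + 12*h < -22 and (not (4*cnt + 8*h >= -18)))) and ((not (h > -13 and h <= -7)) -> (18*cnt + 12*h < -70 and (not (12*cnt + 8*h >= -50))))


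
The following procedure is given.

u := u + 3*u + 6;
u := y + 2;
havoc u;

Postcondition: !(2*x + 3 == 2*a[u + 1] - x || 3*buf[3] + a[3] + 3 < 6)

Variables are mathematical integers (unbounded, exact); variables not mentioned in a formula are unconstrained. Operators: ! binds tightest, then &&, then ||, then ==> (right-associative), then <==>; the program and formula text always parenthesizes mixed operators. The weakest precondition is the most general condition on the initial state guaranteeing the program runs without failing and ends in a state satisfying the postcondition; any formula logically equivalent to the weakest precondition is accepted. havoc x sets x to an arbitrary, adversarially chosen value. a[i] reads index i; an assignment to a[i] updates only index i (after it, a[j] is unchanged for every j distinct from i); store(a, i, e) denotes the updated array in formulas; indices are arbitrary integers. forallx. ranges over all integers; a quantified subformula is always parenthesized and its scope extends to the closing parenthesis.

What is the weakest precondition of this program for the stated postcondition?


Working backward. After the program, the postcondition !(2*x + 3 == 2*a[u + 1] - x || 3*buf[3] + a[3] + 3 < 6) must hold; in canonical form it is !(3*x == 2*a[u + 1] - 3 || a[3] + 3*buf[3] < 3).
Before havoc u: forall u_1. (!(3*x == 2*a[u_1 + 1] - 3 || a[3] + 3*buf[3] < 3))
Before u := y + 2: forall u_1. (!(3*x == 2*a[u_1 + 1] - 3 || a[3] + 3*buf[3] < 3))
Before u := u + 3*u + 6: forall u_1. (!(3*x == 2*a[u_1 + 1] - 3 || a[3] + 3*buf[3] < 3))
Answer: WP = forall u_1. (!(3*x == 2*a[u_1 + 1] - 3 || a[3] + 3*buf[3] < 3))


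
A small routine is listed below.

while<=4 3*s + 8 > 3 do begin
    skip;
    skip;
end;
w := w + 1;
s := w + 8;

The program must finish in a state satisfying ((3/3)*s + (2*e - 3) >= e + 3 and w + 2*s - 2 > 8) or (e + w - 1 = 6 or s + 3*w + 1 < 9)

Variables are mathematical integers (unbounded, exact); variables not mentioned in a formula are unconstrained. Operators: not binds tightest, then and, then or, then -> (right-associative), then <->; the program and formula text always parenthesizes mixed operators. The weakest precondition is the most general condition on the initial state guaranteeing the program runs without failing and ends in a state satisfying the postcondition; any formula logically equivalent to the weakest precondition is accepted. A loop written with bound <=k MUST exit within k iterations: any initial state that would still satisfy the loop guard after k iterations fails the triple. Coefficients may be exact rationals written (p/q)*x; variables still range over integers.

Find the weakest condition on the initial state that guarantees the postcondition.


Working backward. After the program, the postcondition ((3/3)*s + (2*e - 3) >= e + 3 and w + 2*s - 2 > 8) or (e + w - 1 = 6 or s + 3*w + 1 < 9) must hold; in canonical form it is (e + s >= 6 and 2*s + w > 10) or e + w = 7 or s + 3*w < 8.
Before s := w + 8: (e + w >= -2 and 3*w > -6) or e + w = 7 or 4*w < 0
Before w := w + 1: (e + w >= -3 and 3*w > -9) or e + w = 6 or 4*w < -4
Before the loop (bound <=4), unroll the exhaustion recursion (WP_0 = exit-now case; WP_j = one more guarded iteration, up to j = 4):
  WP_0: (not (3*s > -5)) and ((e + w >= -3 and 3*w > -9) or e + w = 6 or 4*w < -4)
  WP_1: (3*s > -5 -> ((not (3*s > -5)) and ((e + w >= -3 and 3*w > -9) or e + w = 6 or 4*w < -4))) and ((not (3*s > -5)) -> ((e + w >= -3 and 3*w > -9) or e + w = 6 or 4*w < -4))
  WP_2: (3*s > -5 -> ((3*s > -5 -> ((not (3*s > -5)) and ((e + w >= -3 and 3*w > -9) or e + w = 6 or 4*w < -4))) and ((not (3*s > -5)) -> ((e + w >= -3 and 3*w > -9) or e + w = 6 or 4*w < -4)))) and ((not (3*s > -5)) -> ((e + w >= -3 and 3*w > -9) or e + w = 6 or 4*w < -4))
  WP_3: (3*s > -5 -> ((3*s > -5 -> ((3*s > -5 -> ((not (3*s > -5)) and ((e + w >= -3 and 3*w > -9) or e + w = 6 or 4*w < -4))) and ((not (3*s > -5)) -> ((e + w >= -3 and 3*w > -9) or e + w = 6 or 4*w < -4)))) and ((not (3*s > -5)) -> ((e + w >= -3 and 3*w > -9) or e + w = 6 or 4*w < -4)))) and ((not (3*s > -5)) -> ((e + w >= -3 and 3*w > -9) or e + w = 6 or 4*w < -4))
  WP_4: (3*s > -5 -> ((3*s > -5 -> ((3*s > -5 -> ((3*s > -5 -> ((not (3*s > -5)) and ((e + w >= -3 and 3*w > -9) or e + w = 6 or 4*w < -4))) and ((not (3*s > -5)) -> ((e + w >= -3 and 3*w > -9) or e + w = 6 or 4*w < -4)))) and ((not (3*s > -5)) -> ((e + w >= -3 and 3*w > -9) or e + w = 6 or 4*w < -4)))) and ((not (3*s > -5)) -> ((e + w >= -3 and 3*w > -9) or e + w = 6 or 4*w < -4)))) and ((not (3*s > -5)) -> ((e + w >= -3 and 3*w > -9) or e + w = 6 or 4*w < -4))
So before the loop: (3*s > -5 -> ((3*s > -5 -> ((3*s > -5 -> ((3*s > -5 -> ((not (3*s > -5)) and ((e + w >= -3 and 3*w > -9) or e + w = 6 or 4*w < -4))) and ((not (3*s > -5)) -> ((e + w >= -3 and 3*w > -9) or e + w = 6 or 4*w < -4)))) and ((not (3*s > -5)) -> ((e + w >= -3 and 3*w > -9) or e + w = 6 or 4*w < -4)))) and ((not (3*s > -5)) -> ((e + w >= -3 and 3*w > -9) or e + w = 6 or 4*w < -4)))) and ((not (3*s > -5)) -> ((e + w >= -3 and 3*w > -9) or e + w = 6 or 4*w < -4))
Answer: WP = (3*s > -5 -> ((3*s > -5 -> ((3*s > -5 -> ((3*s > -5 -> ((not (3*s > -5)) and ((e + w >= -3 and 3*w > -9) or e + w = 6 or 4*w < -4))) and ((not (3*s > -5)) -> ((e + w >= -3 and 3*w > -9) or e + w = 6 or 4*w < -4)))) and ((not (3*s > -5)) -> ((e + w >= -3 and 3*w > -9) or e + w = 6 or 4*w < -4)))) and ((not (3*s > -5)) -> ((e + w >= -3 and 3*w > -9) or e + w = 6 or 4*w < -4)))) and ((not (3*s > -5)) -> ((e + w >= -3 and 3*w > -9) or e + w = 6 or 4*w < -4))


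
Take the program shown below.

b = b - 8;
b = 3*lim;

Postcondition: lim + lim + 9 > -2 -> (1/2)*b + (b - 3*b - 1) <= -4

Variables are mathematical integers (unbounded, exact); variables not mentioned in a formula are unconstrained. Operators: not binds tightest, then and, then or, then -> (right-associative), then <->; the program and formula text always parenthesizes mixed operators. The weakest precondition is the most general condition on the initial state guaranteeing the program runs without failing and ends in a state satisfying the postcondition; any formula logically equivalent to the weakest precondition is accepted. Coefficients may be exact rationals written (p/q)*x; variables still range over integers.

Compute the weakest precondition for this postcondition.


Working backward. After the program, the postcondition lim + lim + 9 > -2 -> (1/2)*b + (b - 3*b - 1) <= -4 must hold; in canonical form it is 2*lim > -11 -> (3/2)*b >= 3.
Before b := 3*lim: 2*lim > -11 -> (9/2)*lim >= 3
Before b := b - 8: 2*lim > -11 -> (9/2)*lim >= 3
Answer: WP = 2*lim > -11 -> (9/2)*lim >= 3


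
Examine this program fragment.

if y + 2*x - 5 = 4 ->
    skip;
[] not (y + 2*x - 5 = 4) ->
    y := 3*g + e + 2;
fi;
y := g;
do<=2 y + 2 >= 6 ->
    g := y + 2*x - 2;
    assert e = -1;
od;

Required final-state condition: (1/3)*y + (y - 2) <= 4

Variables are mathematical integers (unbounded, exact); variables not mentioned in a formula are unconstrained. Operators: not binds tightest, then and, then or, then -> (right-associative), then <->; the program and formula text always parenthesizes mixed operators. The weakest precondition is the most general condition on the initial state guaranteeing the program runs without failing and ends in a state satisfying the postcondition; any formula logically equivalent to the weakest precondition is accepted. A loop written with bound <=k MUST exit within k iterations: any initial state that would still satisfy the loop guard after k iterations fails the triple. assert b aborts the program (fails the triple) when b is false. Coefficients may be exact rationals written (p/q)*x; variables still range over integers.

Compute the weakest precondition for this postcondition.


Working backward. After the program, the postcondition (1/3)*y + (y - 2) <= 4 must hold; in canonical form it is (4/3)*y <= 6.
Before the loop (bound <=2), unroll the exhaustion recursion (WP_0 = exit-now case; WP_j = one more guarded iteration, up to j = 2):
  WP_0: (not (y >= 4)) and (4/3)*y <= 6
  WP_1: (y >= 4 -> (e = -1 and (not (y >= 4)) and (4/3)*y <= 6)) and ((not (y >= 4)) -> (4/3)*y <= 6)
  WP_2: (y >= 4 -> (e = -1 and (y >= 4 -> (e = -1 and (not (y >= 4)) and (4/3)*y <= 6)) and ((not (y >= 4)) -> (4/3)*y <= 6))) and ((not (y >= 4)) -> (4/3)*y <= 6)
So before the loop: (y >= 4 -> (e = -1 and (y >= 4 -> (e = -1 and (not (y >= 4)) and (4/3)*y <= 6)) and ((not (y >= 4)) -> (4/3)*y <= 6))) and ((not (y >= 4)) -> (4/3)*y <= 6)
Before y := g: (g >= 4 -> (e = -1 and (g >= 4 -> (e = -1 and (not (g >= 4)) and (4/3)*g <= 6)) and ((not (g >= 4)) -> (4/3)*g <= 6))) and ((not (g >= 4)) -> (4/3)*g <= 6)
Then branch requires (g >= 4 -> (e = -1 and (g >= 4 -> (e = -1 and (not (g >= 4)) and (4/3)*g <= 6)) and ((not (g >= 4)) -> (4/3)*g <= 6))) and ((not (g >= 4)) -> (4/3)*g <= 6); else branch requires (g >= 4 -> (e = -1 and (g >= 4 -> (e = -1 and (not (g >= 4)) and (4/3)*g <= 6)) and ((not (g >= 4)) -> (4/3)*g <= 6))) and ((not (g >= 4)) -> (4/3)*g <= 6).
Before the if: (2*x + y = 9 -> ((g >= 4 -> (e = -1 and (g >= 4 -> (e = -1 and (not (g >= 4)) and (4/3)*g <= 6)) and ((not (g >= 4)) -> (4/3)*g <= 6))) and ((not (g >= 4)) -> (4/3)*g <= 6))) and ((not (2*x + y = 9)) -> ((g >= 4 -> (e = -1 and (g >= 4 -> (e = -1 and (not (g >= 4)) and (4/3)*g <= 6)) and ((not (g >= 4)) -> (4/3)*g <= 6))) and ((not (g >= 4)) -> (4/3)*g <= 6)))
Answer: WP = (2*x + y = 9 -> ((g >= 4 -> (e = -1 and (g >= 4 -> (e = -1 and (not (g >= 4)) and (4/3)*g <= 6)) and ((not (g >= 4)) -> (4/3)*g <= 6))) and ((not (g >= 4)) -> (4/3)*g <= 6))) and ((not (2*x + y = 9)) -> ((g >= 4 -> (e = -1 and (g >= 4 -> (e = -1 and (not (g >= 4)) and (4/3)*g <= 6)) and ((not (g >= 4)) -> (4/3)*g <= 6))) and ((not (g >= 4)) -> (4/3)*g <= 6)))


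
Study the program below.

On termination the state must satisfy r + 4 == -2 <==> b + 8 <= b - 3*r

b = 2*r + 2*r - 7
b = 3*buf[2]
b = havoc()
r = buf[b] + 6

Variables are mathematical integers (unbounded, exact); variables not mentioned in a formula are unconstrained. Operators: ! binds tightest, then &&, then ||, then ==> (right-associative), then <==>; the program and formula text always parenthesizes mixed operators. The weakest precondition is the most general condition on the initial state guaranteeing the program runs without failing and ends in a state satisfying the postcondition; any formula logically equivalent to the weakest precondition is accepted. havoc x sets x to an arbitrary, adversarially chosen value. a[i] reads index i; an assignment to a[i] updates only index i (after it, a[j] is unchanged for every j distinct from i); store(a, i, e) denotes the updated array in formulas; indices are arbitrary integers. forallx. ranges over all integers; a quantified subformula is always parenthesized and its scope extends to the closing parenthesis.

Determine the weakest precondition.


Working backward. After the program, the postcondition r + 4 == -2 <==> b + 8 <= b - 3*r must hold; in canonical form it is r == -6 <==> 3*r <= -8.
Before r := buf[b] + 6: buf[b] == -12 <==> 3*buf[b] <= -26
Before havoc b: forall b_1. (buf[b_1] == -12 <==> 3*buf[b_1] <= -26)
Before b := 3*buf[2]: forall b_1. (buf[b_1] == -12 <==> 3*buf[b_1] <= -26)
Before b := 2*r + 2*r - 7: forall b_1. (buf[b_1] == -12 <==> 3*buf[b_1] <= -26)
Answer: WP = forall b_1. (buf[b_1] == -12 <==> 3*buf[b_1] <= -26)


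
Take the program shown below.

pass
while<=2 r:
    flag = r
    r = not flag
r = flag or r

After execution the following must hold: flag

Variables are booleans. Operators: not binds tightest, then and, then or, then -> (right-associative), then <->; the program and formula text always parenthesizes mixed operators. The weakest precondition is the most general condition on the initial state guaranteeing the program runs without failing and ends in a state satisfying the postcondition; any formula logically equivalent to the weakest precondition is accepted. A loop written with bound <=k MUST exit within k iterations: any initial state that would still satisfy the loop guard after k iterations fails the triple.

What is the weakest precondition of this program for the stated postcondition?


Working backward. After the program, flag must hold.
Before r := flag or r: flag
Before the loop (bound <=2), unroll the exhaustion recursion (WP_0 = exit-now case; WP_j = one more guarded iteration, up to j = 2):
  WP_0: (not r) and flag
  WP_1: (not r) -> flag
  WP_2: (not r) -> flag
So before the loop: (not r) -> flag
Before skip: (not r) -> flag
Answer: WP = (not r) -> flag


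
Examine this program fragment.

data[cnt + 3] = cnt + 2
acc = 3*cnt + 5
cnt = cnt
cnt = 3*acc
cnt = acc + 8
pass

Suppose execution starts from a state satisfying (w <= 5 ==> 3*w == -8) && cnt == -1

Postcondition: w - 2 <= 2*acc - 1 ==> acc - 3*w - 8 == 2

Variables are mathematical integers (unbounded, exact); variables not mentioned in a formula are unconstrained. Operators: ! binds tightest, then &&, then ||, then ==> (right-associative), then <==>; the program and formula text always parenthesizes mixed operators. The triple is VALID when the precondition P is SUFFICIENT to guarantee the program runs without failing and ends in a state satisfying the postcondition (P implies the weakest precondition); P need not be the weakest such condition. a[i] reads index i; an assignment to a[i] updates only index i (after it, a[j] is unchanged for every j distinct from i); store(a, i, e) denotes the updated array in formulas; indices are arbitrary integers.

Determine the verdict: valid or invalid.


Working backward. After the program, the postcondition w - 2 <= 2*acc - 1 ==> acc - 3*w - 8 == 2 must hold; in canonical form it is w <= 2*acc + 1 ==> acc == 3*w + 10.
Before skip: w <= 2*acc + 1 ==> acc == 3*w + 10
Before cnt := acc + 8: w <= 2*acc + 1 ==> acc == 3*w + 10
Before cnt := 3*acc: w <= 2*acc + 1 ==> acc == 3*w + 10
Before cnt := cnt: w <= 2*acc + 1 ==> acc == 3*w + 10
Before acc := 3*cnt + 5: w <= 6*cnt + 11 ==> 3*cnt == 3*w + 5
Before data[cnt + 3] := cnt + 2: w <= 6*cnt + 11 ==> 3*cnt == 3*w + 5
The weakest precondition is w <= 6*cnt + 11 ==> 3*cnt == 3*w + 5.
Check whether (w <= 5 ==> 3*w == -8) && cnt == -1 implies it.
Every state satisfying the precondition satisfies the weakest precondition: the implication holds.
Answer: valid


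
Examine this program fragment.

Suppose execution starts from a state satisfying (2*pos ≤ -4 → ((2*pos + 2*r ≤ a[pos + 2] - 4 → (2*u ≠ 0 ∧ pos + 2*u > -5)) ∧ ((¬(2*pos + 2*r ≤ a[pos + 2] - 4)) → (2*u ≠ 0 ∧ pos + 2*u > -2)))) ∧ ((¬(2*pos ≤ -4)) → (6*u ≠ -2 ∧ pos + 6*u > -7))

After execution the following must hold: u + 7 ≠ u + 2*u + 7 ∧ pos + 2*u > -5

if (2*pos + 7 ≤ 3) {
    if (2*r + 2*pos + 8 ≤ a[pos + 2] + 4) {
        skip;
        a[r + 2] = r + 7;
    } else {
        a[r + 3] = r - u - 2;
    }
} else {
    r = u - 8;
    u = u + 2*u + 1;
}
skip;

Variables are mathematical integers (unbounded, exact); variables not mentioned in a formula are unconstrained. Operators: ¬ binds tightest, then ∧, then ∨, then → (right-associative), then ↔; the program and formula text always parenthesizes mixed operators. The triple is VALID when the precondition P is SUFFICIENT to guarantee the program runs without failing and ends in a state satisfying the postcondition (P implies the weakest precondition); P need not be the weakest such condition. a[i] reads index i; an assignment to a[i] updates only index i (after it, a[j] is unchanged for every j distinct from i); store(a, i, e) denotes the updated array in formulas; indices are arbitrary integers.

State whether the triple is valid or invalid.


Working backward. After the program, the postcondition u + 7 ≠ u + 2*u + 7 ∧ pos + 2*u > -5 must hold; in canonical form it is 2*u ≠ 0 ∧ pos + 2*u > -5.
Before skip: 2*u ≠ 0 ∧ pos + 2*u > -5
Then branch requires (2*pos + 2*r ≤ a[pos + 2] - 4 → (2*u ≠ 0 ∧ pos + 2*u > -5)) ∧ ((¬(2*pos + 2*r ≤ a[pos + 2] - 4)) → (2*u ≠ 0 ∧ pos + 2*u > -5)); else branch requires 6*u ≠ -2 ∧ pos + 6*u > -7.
Before the if: (2*pos ≤ -4 → ((2*pos + 2*r ≤ a[pos + 2] - 4 → (2*u ≠ 0 ∧ pos + 2*u > -5)) ∧ ((¬(2*pos + 2*r ≤ a[pos + 2] - 4)) → (2*u ≠ 0 ∧ pos + 2*u > -5)))) ∧ ((¬(2*pos ≤ -4)) → (6*u ≠ -2 ∧ pos + 6*u > -7))
The weakest precondition is (2*pos ≤ -4 → ((2*pos + 2*r ≤ a[pos + 2] - 4 → (2*u ≠ 0 ∧ pos + 2*u > -5)) ∧ ((¬(2*pos + 2*r ≤ a[pos + 2] - 4)) → (2*u ≠ 0 ∧ pos + 2*u > -5)))) ∧ ((¬(2*pos ≤ -4)) → (6*u ≠ -2 ∧ pos + 6*u > -7)).
Check whether (2*pos ≤ -4 → ((2*pos + 2*r ≤ a[pos + 2] - 4 → (2*u ≠ 0 ∧ pos + 2*u > -5)) ∧ ((¬(2*pos + 2*r ≤ a[pos + 2] - 4)) → (2*u ≠ 0 ∧ pos + 2*u > -2)))) ∧ ((¬(2*pos ≤ -4)) → (6*u ≠ -2 ∧ pos + 6*u > -7)) implies it.
Every state satisfying the precondition satisfies the weakest precondition: the implication holds.
Answer: valid


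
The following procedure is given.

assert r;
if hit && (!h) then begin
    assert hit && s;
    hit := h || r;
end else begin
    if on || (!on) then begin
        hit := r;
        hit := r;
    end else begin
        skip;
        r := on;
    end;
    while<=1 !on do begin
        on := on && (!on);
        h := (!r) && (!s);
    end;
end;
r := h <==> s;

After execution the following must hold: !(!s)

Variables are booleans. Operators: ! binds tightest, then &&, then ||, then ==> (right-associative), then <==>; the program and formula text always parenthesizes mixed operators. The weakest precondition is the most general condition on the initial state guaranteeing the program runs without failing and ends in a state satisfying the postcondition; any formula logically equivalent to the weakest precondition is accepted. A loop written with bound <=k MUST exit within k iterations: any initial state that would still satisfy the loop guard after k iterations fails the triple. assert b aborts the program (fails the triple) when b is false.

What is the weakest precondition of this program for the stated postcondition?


Working backward. After the program, the postcondition !(!s) must hold; in canonical form it is s.
Before r := h <==> s: s
Then branch requires hit && s; else branch requires on && (on ==> s).
Before the if: ((hit && (!h)) ==> (hit && s)) && ((!(hit && (!h))) ==> (on && (on ==> s)))
Before assert r: r && ((hit && (!h)) ==> (hit && s)) && ((!(hit && (!h))) ==> (on && (on ==> s)))
Answer: WP = r && ((hit && (!h)) ==> (hit && s)) && ((!(hit && (!h))) ==> (on && (on ==> s)))


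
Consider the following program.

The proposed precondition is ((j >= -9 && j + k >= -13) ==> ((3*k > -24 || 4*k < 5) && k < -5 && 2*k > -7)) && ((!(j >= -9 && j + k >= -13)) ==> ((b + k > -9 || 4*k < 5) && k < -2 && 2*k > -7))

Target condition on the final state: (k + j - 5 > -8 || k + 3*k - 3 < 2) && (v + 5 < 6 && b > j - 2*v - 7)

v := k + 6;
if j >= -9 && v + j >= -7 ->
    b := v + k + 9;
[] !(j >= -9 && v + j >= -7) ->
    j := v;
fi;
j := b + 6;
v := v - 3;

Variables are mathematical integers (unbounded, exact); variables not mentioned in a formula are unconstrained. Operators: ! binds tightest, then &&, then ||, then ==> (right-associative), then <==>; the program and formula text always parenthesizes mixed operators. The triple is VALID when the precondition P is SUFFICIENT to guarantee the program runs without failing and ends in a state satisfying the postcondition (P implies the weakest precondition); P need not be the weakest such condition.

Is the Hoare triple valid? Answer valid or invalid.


Working backward. After the program, the postcondition (k + j - 5 > -8 || k + 3*k - 3 < 2) && (v + 5 < 6 && b > j - 2*v - 7) must hold; in canonical form it is (j + k > -3 || 4*k < 5) && v < 1 && b + 2*v > j - 7.
Before v := v - 3: (j + k > -3 || 4*k < 5) && v < 4 && b + 2*v > j - 1
Before j := b + 6: (b + k > -9 || 4*k < 5) && v < 4 && 2*v > 5
Then branch requires (2*k + v > -18 || 4*k < 5) && v < 4 && 2*v > 5; else branch requires (b + k > -9 || 4*k < 5) && v < 4 && 2*v > 5.
Before the if: ((j >= -9 && j + v >= -7) ==> ((2*k + v > -18 || 4*k < 5) && v < 4 && 2*v > 5)) && ((!(j >= -9 && j + v >= -7)) ==> ((b + k > -9 || 4*k < 5) && v < 4 && 2*v > 5))
Before v := k + 6: ((j >= -9 && j + k >= -13) ==> ((3*k > -24 || 4*k < 5) && k < -2 && 2*k > -7)) && ((!(j >= -9 && j + k >= -13)) ==> ((b + k > -9 || 4*k < 5) && k < -2 && 2*k > -7))
The weakest precondition is ((j >= -9 && j + k >= -13) ==> ((3*k > -24 || 4*k < 5) && k < -2 && 2*k > -7)) && ((!(j >= -9 && j + k >= -13)) ==> ((b + k > -9 || 4*k < 5) && k < -2 && 2*k > -7)).
Check whether ((j >= -9 && j + k >= -13) ==> ((3*k > -24 || 4*k < 5) && k < -5 && 2*k > -7)) && ((!(j >= -9 && j + k >= -13)) ==> ((b + k > -9 || 4*k < 5) && k < -2 && 2*k > -7)) implies it.
Every state satisfying the precondition satisfies the weakest precondition: the implication holds.
Answer: valid
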